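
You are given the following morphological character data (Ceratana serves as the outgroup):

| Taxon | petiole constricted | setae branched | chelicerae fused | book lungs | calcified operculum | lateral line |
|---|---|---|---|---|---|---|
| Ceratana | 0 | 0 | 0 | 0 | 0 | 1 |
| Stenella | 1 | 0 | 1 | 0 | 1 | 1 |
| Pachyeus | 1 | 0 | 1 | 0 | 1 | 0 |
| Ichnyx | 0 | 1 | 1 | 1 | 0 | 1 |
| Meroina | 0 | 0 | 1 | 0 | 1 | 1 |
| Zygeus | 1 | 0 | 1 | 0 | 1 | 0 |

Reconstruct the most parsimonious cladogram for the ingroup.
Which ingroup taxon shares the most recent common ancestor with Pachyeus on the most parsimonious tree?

Character polarity is set by the outgroup: the derived state is whichever differs from the outgroup's state, so for lateral line the derived state is '0', and for the remaining characters it is '1'.
petiole constricted (derived state '1') is shared by Pachyeus, Stenella, and Zygeus — a synapomorphy uniting that clade.
setae branched (derived state '1') is unique to Ichnyx (autapomorphy; uninformative for grouping).
chelicerae fused (derived state '1') is shared by all ingroup taxa — unites the whole ingroup.
book lungs (derived state '1') is unique to Ichnyx (autapomorphy; uninformative for grouping).
calcified operculum (derived state '1') is shared by Meroina, Pachyeus, Stenella, and Zygeus — a synapomorphy uniting that clade.
Only Pachyeus and Zygeus show the derived state '0' for lateral line, supporting them as a clade.
Most parsimonious ingroup topology: (((Stenella,(Pachyeus,Zygeus)),Meroina),Ichnyx).
Pachyeus and Zygeus form a cherry on this tree, so they are sister taxa.

Zygeus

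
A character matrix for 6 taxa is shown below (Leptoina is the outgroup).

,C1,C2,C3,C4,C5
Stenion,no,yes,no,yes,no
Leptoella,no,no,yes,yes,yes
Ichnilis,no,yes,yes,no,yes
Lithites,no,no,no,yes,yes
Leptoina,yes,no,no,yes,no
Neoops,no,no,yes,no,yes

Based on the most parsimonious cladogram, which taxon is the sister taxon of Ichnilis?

Character polarity is set by the outgroup: the derived state is whichever differs from the outgroup's state, so for C1, C4 the derived state is 'no', and for the remaining characters it is 'yes'.
All ingroup taxa share the derived state 'no' for C1; it defines the ingroup but does not resolve relationships within it.
C2 (state 'yes') occurs in Ichnilis and Stenion but conflicts with the nesting implied by the other characters — most parsimoniously interpreted as homoplasy.
C3 (derived state 'yes') is shared by Ichnilis, Leptoella, and Neoops — a synapomorphy uniting that clade.
Only Ichnilis and Neoops show the derived state 'no' for C4, supporting them as a clade.
C5: derived state 'yes' in Ichnilis, Leptoella, Lithites, and Neoops only — synapomorphy for {Ichnilis, Leptoella, Lithites, Neoops}.
Most parsimonious ingroup topology: ((((Neoops,Ichnilis),Leptoella),Lithites),Stenion).
Ichnilis and Neoops form a cherry on this tree, so they are sister taxa.

Neoops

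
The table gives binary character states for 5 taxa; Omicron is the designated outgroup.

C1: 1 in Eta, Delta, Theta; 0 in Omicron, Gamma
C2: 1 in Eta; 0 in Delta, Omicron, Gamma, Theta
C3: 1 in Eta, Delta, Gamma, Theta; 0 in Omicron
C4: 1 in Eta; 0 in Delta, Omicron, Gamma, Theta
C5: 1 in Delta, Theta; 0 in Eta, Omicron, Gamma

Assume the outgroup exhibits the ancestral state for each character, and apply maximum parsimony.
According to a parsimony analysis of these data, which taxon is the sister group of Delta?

Theta

The outgroup has state '0' for every character, so '1' is the derived state throughout.
C1: derived state '1' in Delta, Eta, and Theta only — synapomorphy for {Delta, Eta, Theta}.
C2: derived state '1' in Eta only — an autapomorphy, so it tells us nothing about relationships among taxa.
All ingroup taxa share the derived state '1' for C3; it defines the ingroup but does not resolve relationships within it.
C4 (derived state '1') is unique to Eta (autapomorphy; uninformative for grouping).
C5 (derived state '1') is shared by Delta and Theta — a synapomorphy uniting that clade.
Most parsimonious ingroup topology: (Gamma,((Delta,Theta),Eta)).
Delta and Theta form a cherry on this tree, so they are sister taxa.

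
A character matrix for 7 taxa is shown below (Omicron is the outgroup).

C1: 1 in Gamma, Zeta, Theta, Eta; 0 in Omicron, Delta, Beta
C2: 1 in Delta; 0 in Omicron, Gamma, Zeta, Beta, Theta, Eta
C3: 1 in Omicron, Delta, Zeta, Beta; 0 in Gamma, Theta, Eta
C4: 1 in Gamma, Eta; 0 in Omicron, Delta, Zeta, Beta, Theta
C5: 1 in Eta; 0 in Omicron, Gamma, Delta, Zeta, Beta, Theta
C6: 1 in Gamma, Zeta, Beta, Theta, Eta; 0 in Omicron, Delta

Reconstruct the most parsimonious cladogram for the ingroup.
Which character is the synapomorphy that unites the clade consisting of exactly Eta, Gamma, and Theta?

Character polarity is set by the outgroup: the derived state is whichever differs from the outgroup's state, so for C3 the derived state is '0', and for the remaining characters it is '1'.
Only Eta, Gamma, Theta, and Zeta show the derived state '1' for C1, supporting them as a clade.
C2 (derived state '1') is unique to Delta (autapomorphy; uninformative for grouping).
C3: derived state '0' in Eta, Gamma, and Theta only — synapomorphy for {Eta, Gamma, Theta}.
C4: derived state '1' in Eta and Gamma only — synapomorphy for {Eta, Gamma}.
C5: derived state '1' in Eta only — an autapomorphy, so it tells us nothing about relationships among taxa.
Only Beta, Eta, Gamma, Theta, and Zeta show the derived state '1' for C6, supporting them as a clade.
Most parsimonious ingroup topology: (((((Gamma,Eta),Theta),Zeta),Beta),Delta).
The clade {Eta, Gamma, Theta} is supported by C3: its derived state '0' occurs in exactly those taxa and in no other taxon (including the outgroup).

C3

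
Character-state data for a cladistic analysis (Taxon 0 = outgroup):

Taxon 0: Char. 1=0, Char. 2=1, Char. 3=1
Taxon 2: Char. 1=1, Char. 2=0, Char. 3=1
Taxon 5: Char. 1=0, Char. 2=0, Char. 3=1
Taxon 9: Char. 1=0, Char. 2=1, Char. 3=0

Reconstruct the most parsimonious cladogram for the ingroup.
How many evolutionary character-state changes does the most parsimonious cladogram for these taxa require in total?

Character polarity is set by the outgroup: the derived state is whichever differs from the outgroup's state, so for Char. 2, Char. 3 the derived state is '0', and for the remaining characters it is '1'.
Char. 1 (derived state '1') is unique to Taxon 2 (autapomorphy; uninformative for grouping).
Char. 2: derived state '0' in Taxon 2 and Taxon 5 only — synapomorphy for {Taxon 2, Taxon 5}.
Char. 3 (derived state '0') is unique to Taxon 9 (autapomorphy; uninformative for grouping).
Most parsimonious ingroup topology: ((Taxon 2,Taxon 5),Taxon 9).
Changes per character on this tree: Char. 1: 1; Char. 2: 1; Char. 3: 1.
Total = 3.

3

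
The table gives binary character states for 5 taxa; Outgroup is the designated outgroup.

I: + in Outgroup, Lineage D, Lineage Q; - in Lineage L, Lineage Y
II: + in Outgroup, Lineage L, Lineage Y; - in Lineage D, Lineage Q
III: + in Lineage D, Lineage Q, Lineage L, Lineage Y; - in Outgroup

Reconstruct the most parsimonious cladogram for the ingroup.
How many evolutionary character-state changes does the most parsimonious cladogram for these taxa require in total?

3

Character polarity is set by the outgroup: the derived state is whichever differs from the outgroup's state, so for I, II the derived state is '-', and for the remaining characters it is '+'.
I: derived state '-' in Lineage L and Lineage Y only — synapomorphy for {Lineage L, Lineage Y}.
II (derived state '-') is shared by Lineage D and Lineage Q — a synapomorphy uniting that clade.
All ingroup taxa share the derived state '+' for III; it defines the ingroup but does not resolve relationships within it.
Most parsimonious ingroup topology: ((Lineage D,Lineage Q),(Lineage L,Lineage Y)).
Changes per character on this tree: I: 1; II: 1; III: 1.
Total = 3.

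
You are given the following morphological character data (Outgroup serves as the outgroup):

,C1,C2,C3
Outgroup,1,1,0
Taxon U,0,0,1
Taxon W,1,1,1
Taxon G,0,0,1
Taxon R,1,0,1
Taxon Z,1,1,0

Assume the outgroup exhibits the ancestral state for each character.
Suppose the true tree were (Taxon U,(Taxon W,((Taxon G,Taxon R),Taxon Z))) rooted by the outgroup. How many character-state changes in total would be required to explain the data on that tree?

Map each character onto (Taxon U,(Taxon W,((Taxon G,Taxon R),Taxon Z))) (rooted by Outgroup) and count the minimum state changes it requires (Fitch parsimony):
C1: 2; C2: 2; C3: 2.
Total tree length = 6.

6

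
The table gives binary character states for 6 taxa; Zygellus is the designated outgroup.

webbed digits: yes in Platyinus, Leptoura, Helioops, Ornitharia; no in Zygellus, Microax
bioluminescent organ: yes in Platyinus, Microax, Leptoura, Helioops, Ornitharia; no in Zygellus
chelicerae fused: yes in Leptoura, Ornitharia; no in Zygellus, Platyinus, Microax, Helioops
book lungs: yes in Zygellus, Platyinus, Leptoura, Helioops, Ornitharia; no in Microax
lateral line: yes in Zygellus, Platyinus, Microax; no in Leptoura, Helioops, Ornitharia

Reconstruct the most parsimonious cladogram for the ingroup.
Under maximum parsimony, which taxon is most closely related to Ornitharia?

Character polarity is set by the outgroup: the derived state is whichever differs from the outgroup's state, so for book lungs, lateral line the derived state is 'no', and for the remaining characters it is 'yes'.
webbed digits: derived state 'yes' in Helioops, Leptoura, Ornitharia, and Platyinus only — synapomorphy for {Helioops, Leptoura, Ornitharia, Platyinus}.
bioluminescent organ (derived state 'yes') is shared by all ingroup taxa — unites the whole ingroup.
chelicerae fused (derived state 'yes') is shared by Leptoura and Ornitharia — a synapomorphy uniting that clade.
book lungs (derived state 'no') is unique to Microax (autapomorphy; uninformative for grouping).
lateral line (derived state 'no') is shared by Helioops, Leptoura, and Ornitharia — a synapomorphy uniting that clade.
Most parsimonious ingroup topology: ((Platyinus,((Leptoura,Ornitharia),Helioops)),Microax).
Ornitharia and Leptoura form a cherry on this tree, so they are sister taxa.

Leptoura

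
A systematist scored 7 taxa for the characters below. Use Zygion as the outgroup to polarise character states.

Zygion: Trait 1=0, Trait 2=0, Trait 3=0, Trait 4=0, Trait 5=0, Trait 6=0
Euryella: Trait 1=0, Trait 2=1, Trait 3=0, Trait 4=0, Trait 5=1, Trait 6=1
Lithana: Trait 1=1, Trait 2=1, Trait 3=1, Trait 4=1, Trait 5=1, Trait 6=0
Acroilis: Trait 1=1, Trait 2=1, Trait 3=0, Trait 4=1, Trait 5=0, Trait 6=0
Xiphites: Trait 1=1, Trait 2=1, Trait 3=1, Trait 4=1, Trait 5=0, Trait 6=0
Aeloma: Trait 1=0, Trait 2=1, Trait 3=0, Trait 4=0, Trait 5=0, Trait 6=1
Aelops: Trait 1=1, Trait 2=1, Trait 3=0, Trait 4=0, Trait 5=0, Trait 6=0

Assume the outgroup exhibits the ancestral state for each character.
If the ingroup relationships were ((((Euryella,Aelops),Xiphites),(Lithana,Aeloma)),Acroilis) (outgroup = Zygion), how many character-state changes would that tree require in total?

Map each character onto ((((Euryella,Aelops),Xiphites),(Lithana,Aeloma)),Acroilis) (rooted by Zygion) and count the minimum state changes it requires (Fitch parsimony):
Trait 1: 3; Trait 2: 1; Trait 3: 2; Trait 4: 3; Trait 5: 2; Trait 6: 2.
Total tree length = 13.

13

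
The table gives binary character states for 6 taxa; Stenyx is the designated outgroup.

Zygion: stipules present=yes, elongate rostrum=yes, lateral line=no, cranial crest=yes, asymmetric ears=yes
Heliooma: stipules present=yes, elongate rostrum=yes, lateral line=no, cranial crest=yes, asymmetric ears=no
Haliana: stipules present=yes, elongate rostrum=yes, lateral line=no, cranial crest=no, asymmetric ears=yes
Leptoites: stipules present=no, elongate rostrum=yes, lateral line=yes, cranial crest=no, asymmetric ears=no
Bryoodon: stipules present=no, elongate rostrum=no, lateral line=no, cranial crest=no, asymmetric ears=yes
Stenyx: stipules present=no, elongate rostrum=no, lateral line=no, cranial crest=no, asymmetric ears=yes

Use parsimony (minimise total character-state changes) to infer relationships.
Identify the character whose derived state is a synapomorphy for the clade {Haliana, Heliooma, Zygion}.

stipules present

Character polarity is set by the outgroup: the derived state is whichever differs from the outgroup's state, so for asymmetric ears the derived state is 'no', and for the remaining characters it is 'yes'.
stipules present (derived state 'yes') is shared by Haliana, Heliooma, and Zygion — a synapomorphy uniting that clade.
elongate rostrum: derived state 'yes' in Haliana, Heliooma, Leptoites, and Zygion only — synapomorphy for {Haliana, Heliooma, Leptoites, Zygion}.
lateral line: derived state 'yes' in Leptoites only — an autapomorphy, so it tells us nothing about relationships among taxa.
cranial crest (derived state 'yes') is shared by Heliooma and Zygion — a synapomorphy uniting that clade.
asymmetric ears (state 'no') occurs in Heliooma and Leptoites but conflicts with the nesting implied by the other characters — most parsimoniously interpreted as homoplasy.
Most parsimonious ingroup topology: (((Haliana,(Heliooma,Zygion)),Leptoites),Bryoodon).
The clade {Haliana, Heliooma, Zygion} is supported by stipules present: its derived state 'yes' occurs in exactly those taxa and in no other taxon (including the outgroup).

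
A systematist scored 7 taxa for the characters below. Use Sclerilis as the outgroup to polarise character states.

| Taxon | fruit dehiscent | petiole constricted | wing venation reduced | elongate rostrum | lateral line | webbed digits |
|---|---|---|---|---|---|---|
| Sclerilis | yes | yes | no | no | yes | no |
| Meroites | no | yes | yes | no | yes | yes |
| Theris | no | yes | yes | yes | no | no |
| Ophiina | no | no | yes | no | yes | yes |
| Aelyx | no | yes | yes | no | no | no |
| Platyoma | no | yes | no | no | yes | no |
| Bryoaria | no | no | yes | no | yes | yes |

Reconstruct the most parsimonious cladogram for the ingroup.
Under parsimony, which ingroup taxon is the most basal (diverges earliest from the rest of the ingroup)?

Character polarity is set by the outgroup: the derived state is whichever differs from the outgroup's state, so for fruit dehiscent, petiole constricted, lateral line the derived state is 'no', and for the remaining characters it is 'yes'.
fruit dehiscent (derived state 'no') is shared by all ingroup taxa — unites the whole ingroup.
petiole constricted (derived state 'no') is shared by Bryoaria and Ophiina — a synapomorphy uniting that clade.
wing venation reduced: derived state 'yes' in Aelyx, Bryoaria, Meroites, Ophiina, and Theris only — synapomorphy for {Aelyx, Bryoaria, Meroites, Ophiina, Theris}.
elongate rostrum: derived state 'yes' in Theris only — an autapomorphy, so it tells us nothing about relationships among taxa.
Only Aelyx and Theris show the derived state 'no' for lateral line, supporting them as a clade.
webbed digits: derived state 'yes' in Bryoaria, Meroites, and Ophiina only — synapomorphy for {Bryoaria, Meroites, Ophiina}.
Most parsimonious ingroup topology: (((Meroites,(Ophiina,Bryoaria)),(Theris,Aelyx)),Platyoma).
Platyoma is sister to the clade containing all other ingroup taxa, so it is the earliest-diverging (most basal) ingroup lineage.

Platyoma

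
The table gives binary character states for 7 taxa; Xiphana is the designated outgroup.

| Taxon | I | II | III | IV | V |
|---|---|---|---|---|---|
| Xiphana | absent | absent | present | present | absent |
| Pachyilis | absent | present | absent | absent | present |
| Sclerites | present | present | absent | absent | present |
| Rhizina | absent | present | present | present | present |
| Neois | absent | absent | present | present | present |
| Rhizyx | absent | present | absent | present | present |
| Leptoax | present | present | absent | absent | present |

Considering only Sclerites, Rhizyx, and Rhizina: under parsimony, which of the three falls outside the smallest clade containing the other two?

Rhizina

Character polarity is set by the outgroup: the derived state is whichever differs from the outgroup's state, so for III, IV the derived state is 'absent', and for the remaining characters it is 'present'.
I: derived state 'present' in Leptoax and Sclerites only — synapomorphy for {Leptoax, Sclerites}.
Only Leptoax, Pachyilis, Rhizina, Rhizyx, and Sclerites show the derived state 'present' for II, supporting them as a clade.
Only Leptoax, Pachyilis, Rhizyx, and Sclerites show the derived state 'absent' for III, supporting them as a clade.
Only Leptoax, Pachyilis, and Sclerites show the derived state 'absent' for IV, supporting them as a clade.
All ingroup taxa share the derived state 'present' for V; it defines the ingroup but does not resolve relationships within it.
Most parsimonious ingroup topology: ((((Pachyilis,(Sclerites,Leptoax)),Rhizyx),Rhizina),Neois).
Sclerites and Rhizyx share a more recent common ancestor with each other than either does with Rhizina, so Rhizina is the least closely related of the three.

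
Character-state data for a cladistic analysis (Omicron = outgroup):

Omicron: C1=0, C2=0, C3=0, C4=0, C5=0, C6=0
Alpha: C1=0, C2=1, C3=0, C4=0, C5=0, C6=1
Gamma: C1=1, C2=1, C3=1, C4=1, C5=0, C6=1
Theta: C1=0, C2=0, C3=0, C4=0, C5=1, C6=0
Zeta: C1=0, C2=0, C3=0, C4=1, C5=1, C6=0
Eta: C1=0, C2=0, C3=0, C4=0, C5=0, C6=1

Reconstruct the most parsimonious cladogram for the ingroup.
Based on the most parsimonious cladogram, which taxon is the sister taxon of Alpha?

Gamma

The outgroup has state '0' for every character, so '1' is the derived state throughout.
C1 (derived state '1') is unique to Gamma (autapomorphy; uninformative for grouping).
C2: derived state '1' in Alpha and Gamma only — synapomorphy for {Alpha, Gamma}.
C3: derived state '1' in Gamma only — an autapomorphy, so it tells us nothing about relationships among taxa.
C4 (state '1') occurs in Gamma and Zeta but conflicts with the nesting implied by the other characters — most parsimoniously interpreted as homoplasy.
Only Theta and Zeta show the derived state '1' for C5, supporting them as a clade.
C6: derived state '1' in Alpha, Eta, and Gamma only — synapomorphy for {Alpha, Eta, Gamma}.
Most parsimonious ingroup topology: (((Alpha,Gamma),Eta),(Theta,Zeta)).
Alpha and Gamma form a cherry on this tree, so they are sister taxa.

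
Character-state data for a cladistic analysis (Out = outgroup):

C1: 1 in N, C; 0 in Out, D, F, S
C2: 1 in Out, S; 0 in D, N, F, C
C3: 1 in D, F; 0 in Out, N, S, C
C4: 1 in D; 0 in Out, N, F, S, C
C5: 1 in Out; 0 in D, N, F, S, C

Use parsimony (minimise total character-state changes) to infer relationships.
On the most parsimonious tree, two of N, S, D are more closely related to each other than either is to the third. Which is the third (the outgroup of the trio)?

Character polarity is set by the outgroup: the derived state is whichever differs from the outgroup's state, so for C2, C5 the derived state is '0', and for the remaining characters it is '1'.
Only C and N show the derived state '1' for C1, supporting them as a clade.
C2 (derived state '0') is shared by C, D, F, and N — a synapomorphy uniting that clade.
Only D and F show the derived state '1' for C3, supporting them as a clade.
C4: derived state '1' in D only — an autapomorphy, so it tells us nothing about relationships among taxa.
C5 (derived state '0') is shared by all ingroup taxa — unites the whole ingroup.
Most parsimonious ingroup topology: (((F,D),(N,C)),S).
N and D share a more recent common ancestor with each other than either does with S, so S is the least closely related of the three.

S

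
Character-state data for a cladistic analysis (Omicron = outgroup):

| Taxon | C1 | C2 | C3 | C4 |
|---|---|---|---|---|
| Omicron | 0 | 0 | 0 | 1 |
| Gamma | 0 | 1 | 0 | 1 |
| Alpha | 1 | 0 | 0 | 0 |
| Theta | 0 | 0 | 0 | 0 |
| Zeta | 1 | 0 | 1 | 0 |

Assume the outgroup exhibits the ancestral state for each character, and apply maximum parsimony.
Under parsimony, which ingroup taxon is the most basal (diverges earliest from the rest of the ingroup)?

Character polarity is set by the outgroup: the derived state is whichever differs from the outgroup's state, so for C4 the derived state is '0', and for the remaining characters it is '1'.
C1: derived state '1' in Alpha and Zeta only — synapomorphy for {Alpha, Zeta}.
C2 (derived state '1') is unique to Gamma (autapomorphy; uninformative for grouping).
C3 (derived state '1') is unique to Zeta (autapomorphy; uninformative for grouping).
C4 (derived state '0') is shared by Alpha, Theta, and Zeta — a synapomorphy uniting that clade.
Most parsimonious ingroup topology: (((Alpha,Zeta),Theta),Gamma).
Gamma is sister to the clade containing all other ingroup taxa, so it is the earliest-diverging (most basal) ingroup lineage.

Gamma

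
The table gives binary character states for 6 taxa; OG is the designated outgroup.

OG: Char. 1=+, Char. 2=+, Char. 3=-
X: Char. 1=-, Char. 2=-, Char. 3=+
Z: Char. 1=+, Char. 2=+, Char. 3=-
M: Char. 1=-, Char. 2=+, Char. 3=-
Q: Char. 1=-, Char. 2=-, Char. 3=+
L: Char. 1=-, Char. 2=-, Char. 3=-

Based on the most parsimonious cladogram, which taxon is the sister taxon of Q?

X

Character polarity is set by the outgroup: the derived state is whichever differs from the outgroup's state, so for Char. 1, Char. 2 the derived state is '-', and for the remaining characters it is '+'.
Char. 1: derived state '-' in L, M, Q, and X only — synapomorphy for {L, M, Q, X}.
Char. 2 (derived state '-') is shared by L, Q, and X — a synapomorphy uniting that clade.
Char. 3 (derived state '+') is shared by Q and X — a synapomorphy uniting that clade.
Most parsimonious ingroup topology: ((((X,Q),L),M),Z).
Q and X form a cherry on this tree, so they are sister taxa.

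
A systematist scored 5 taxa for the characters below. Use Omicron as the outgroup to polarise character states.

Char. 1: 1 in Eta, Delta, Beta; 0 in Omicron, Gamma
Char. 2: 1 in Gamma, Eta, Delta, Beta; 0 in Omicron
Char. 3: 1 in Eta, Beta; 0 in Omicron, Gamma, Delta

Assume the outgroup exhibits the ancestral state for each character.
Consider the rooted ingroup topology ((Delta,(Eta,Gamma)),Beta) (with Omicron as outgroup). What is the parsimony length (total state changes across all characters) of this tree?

5

Map each character onto ((Delta,(Eta,Gamma)),Beta) (rooted by Omicron) and count the minimum state changes it requires (Fitch parsimony):
Char. 1: 2; Char. 2: 1; Char. 3: 2.
Total tree length = 5.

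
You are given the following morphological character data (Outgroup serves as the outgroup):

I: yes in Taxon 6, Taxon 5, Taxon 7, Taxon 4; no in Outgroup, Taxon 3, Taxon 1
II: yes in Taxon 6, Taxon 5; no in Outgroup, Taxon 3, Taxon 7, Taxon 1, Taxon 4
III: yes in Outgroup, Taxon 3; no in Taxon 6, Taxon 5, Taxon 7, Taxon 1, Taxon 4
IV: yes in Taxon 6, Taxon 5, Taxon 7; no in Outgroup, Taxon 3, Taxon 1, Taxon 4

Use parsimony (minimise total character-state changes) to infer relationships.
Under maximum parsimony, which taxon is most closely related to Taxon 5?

Taxon 6

Character polarity is set by the outgroup: the derived state is whichever differs from the outgroup's state, so for III the derived state is 'no', and for the remaining characters it is 'yes'.
Only Taxon 4, Taxon 5, Taxon 6, and Taxon 7 show the derived state 'yes' for I, supporting them as a clade.
II: derived state 'yes' in Taxon 5 and Taxon 6 only — synapomorphy for {Taxon 5, Taxon 6}.
Only Taxon 1, Taxon 4, Taxon 5, Taxon 6, and Taxon 7 show the derived state 'no' for III, supporting them as a clade.
Only Taxon 5, Taxon 6, and Taxon 7 show the derived state 'yes' for IV, supporting them as a clade.
Most parsimonious ingroup topology: (((((Taxon 6,Taxon 5),Taxon 7),Taxon 4),Taxon 1),Taxon 3).
Taxon 5 and Taxon 6 form a cherry on this tree, so they are sister taxa.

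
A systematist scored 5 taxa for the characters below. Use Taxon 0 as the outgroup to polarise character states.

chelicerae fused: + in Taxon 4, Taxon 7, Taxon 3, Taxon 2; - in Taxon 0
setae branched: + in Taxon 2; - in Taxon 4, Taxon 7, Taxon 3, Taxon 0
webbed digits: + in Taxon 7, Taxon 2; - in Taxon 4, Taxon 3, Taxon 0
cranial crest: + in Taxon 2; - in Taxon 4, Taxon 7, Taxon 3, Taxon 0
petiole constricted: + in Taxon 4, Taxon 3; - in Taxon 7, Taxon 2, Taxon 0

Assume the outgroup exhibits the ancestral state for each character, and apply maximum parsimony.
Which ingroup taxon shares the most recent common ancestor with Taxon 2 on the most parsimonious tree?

Taxon 7

The outgroup has state '-' for every character, so '+' is the derived state throughout.
chelicerae fused (derived state '+') is shared by all ingroup taxa — unites the whole ingroup.
setae branched: derived state '+' in Taxon 2 only — an autapomorphy, so it tells us nothing about relationships among taxa.
Only Taxon 2 and Taxon 7 show the derived state '+' for webbed digits, supporting them as a clade.
cranial crest (derived state '+') is unique to Taxon 2 (autapomorphy; uninformative for grouping).
petiole constricted: derived state '+' in Taxon 3 and Taxon 4 only — synapomorphy for {Taxon 3, Taxon 4}.
Most parsimonious ingroup topology: ((Taxon 7,Taxon 2),(Taxon 3,Taxon 4)).
Taxon 2 and Taxon 7 form a cherry on this tree, so they are sister taxa.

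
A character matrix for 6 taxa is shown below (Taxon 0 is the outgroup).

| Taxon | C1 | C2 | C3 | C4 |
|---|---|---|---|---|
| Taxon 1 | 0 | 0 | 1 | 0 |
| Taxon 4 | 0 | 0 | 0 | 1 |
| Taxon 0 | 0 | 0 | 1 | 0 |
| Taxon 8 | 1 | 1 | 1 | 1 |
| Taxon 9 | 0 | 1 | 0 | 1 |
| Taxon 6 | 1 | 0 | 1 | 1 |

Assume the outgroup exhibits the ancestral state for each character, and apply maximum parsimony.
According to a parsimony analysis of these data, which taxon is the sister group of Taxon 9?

Character polarity is set by the outgroup: the derived state is whichever differs from the outgroup's state, so for C3 the derived state is '0', and for the remaining characters it is '1'.
C1 (derived state '1') is shared by Taxon 6 and Taxon 8 — a synapomorphy uniting that clade.
C2 groups Taxon 8 and Taxon 9, which is incompatible with the clades supported by the remaining characters; treating it as convergent (homoplasy) costs fewer steps than any alternative tree.
C3 (derived state '0') is shared by Taxon 4 and Taxon 9 — a synapomorphy uniting that clade.
Only Taxon 4, Taxon 6, Taxon 8, and Taxon 9 show the derived state '1' for C4, supporting them as a clade.
Most parsimonious ingroup topology: (((Taxon 6,Taxon 8),(Taxon 9,Taxon 4)),Taxon 1).
Taxon 9 and Taxon 4 form a cherry on this tree, so they are sister taxa.

Taxon 4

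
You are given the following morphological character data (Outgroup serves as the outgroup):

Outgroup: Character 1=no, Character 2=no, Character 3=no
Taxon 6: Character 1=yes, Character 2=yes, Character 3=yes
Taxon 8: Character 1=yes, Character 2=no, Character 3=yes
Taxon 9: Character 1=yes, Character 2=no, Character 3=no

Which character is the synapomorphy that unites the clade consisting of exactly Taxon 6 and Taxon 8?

Character 3

The outgroup has state 'no' for every character, so 'yes' is the derived state throughout.
Character 1 (derived state 'yes') is shared by all ingroup taxa — unites the whole ingroup.
Character 2: derived state 'yes' in Taxon 6 only — an autapomorphy, so it tells us nothing about relationships among taxa.
Only Taxon 6 and Taxon 8 show the derived state 'yes' for Character 3, supporting them as a clade.
Most parsimonious ingroup topology: ((Taxon 6,Taxon 8),Taxon 9).
The clade {Taxon 6, Taxon 8} is supported by Character 3: its derived state 'yes' occurs in exactly those taxa and in no other taxon (including the outgroup).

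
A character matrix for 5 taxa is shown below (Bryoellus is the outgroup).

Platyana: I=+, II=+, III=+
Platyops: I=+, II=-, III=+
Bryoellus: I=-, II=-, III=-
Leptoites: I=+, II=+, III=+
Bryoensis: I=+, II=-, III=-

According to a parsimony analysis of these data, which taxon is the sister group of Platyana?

The outgroup has state '-' for every character, so '+' is the derived state throughout.
I (derived state '+') is shared by all ingroup taxa — unites the whole ingroup.
Only Leptoites and Platyana show the derived state '+' for II, supporting them as a clade.
Only Leptoites, Platyana, and Platyops show the derived state '+' for III, supporting them as a clade.
Most parsimonious ingroup topology: ((Platyops,(Leptoites,Platyana)),Bryoensis).
Platyana and Leptoites form a cherry on this tree, so they are sister taxa.

Leptoites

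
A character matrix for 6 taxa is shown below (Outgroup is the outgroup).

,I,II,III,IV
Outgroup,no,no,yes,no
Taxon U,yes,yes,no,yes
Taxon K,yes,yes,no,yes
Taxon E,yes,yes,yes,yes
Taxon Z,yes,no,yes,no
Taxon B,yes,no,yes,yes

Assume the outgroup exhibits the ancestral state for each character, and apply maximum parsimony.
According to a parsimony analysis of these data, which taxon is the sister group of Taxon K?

Character polarity is set by the outgroup: the derived state is whichever differs from the outgroup's state, so for III the derived state is 'no', and for the remaining characters it is 'yes'.
I (derived state 'yes') is shared by all ingroup taxa — unites the whole ingroup.
II: derived state 'yes' in Taxon E, Taxon K, and Taxon U only — synapomorphy for {Taxon E, Taxon K, Taxon U}.
Only Taxon K and Taxon U show the derived state 'no' for III, supporting them as a clade.
IV: derived state 'yes' in Taxon B, Taxon E, Taxon K, and Taxon U only — synapomorphy for {Taxon B, Taxon E, Taxon K, Taxon U}.
Most parsimonious ingroup topology: ((((Taxon U,Taxon K),Taxon E),Taxon B),Taxon Z).
Taxon K and Taxon U form a cherry on this tree, so they are sister taxa.

Taxon U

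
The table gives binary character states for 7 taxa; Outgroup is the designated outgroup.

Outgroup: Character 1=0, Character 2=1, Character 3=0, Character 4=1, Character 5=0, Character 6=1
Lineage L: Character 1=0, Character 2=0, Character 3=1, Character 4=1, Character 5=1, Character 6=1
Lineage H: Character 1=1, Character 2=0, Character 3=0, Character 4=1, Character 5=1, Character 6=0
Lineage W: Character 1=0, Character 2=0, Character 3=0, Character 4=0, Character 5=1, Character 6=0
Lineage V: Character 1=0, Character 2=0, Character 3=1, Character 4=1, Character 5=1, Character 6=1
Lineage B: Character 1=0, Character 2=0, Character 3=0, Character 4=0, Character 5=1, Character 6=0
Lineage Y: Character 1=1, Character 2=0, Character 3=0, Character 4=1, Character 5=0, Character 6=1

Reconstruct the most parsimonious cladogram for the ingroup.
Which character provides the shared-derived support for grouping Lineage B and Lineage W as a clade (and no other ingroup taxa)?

Character polarity is set by the outgroup: the derived state is whichever differs from the outgroup's state, so for Character 2, Character 4, Character 6 the derived state is '0', and for the remaining characters it is '1'.
Character 1 groups Lineage H and Lineage Y, which is incompatible with the clades supported by the remaining characters; treating it as convergent (homoplasy) costs fewer steps than any alternative tree.
All ingroup taxa share the derived state '0' for Character 2; it defines the ingroup but does not resolve relationships within it.
Character 3 (derived state '1') is shared by Lineage L and Lineage V — a synapomorphy uniting that clade.
Character 4 (derived state '0') is shared by Lineage B and Lineage W — a synapomorphy uniting that clade.
Character 5 (derived state '1') is shared by Lineage B, Lineage H, Lineage L, Lineage V, and Lineage W — a synapomorphy uniting that clade.
Only Lineage B, Lineage H, and Lineage W show the derived state '0' for Character 6, supporting them as a clade.
Most parsimonious ingroup topology: (((Lineage L,Lineage V),(Lineage H,(Lineage W,Lineage B))),Lineage Y).
The clade {Lineage B, Lineage W} is supported by Character 4: its derived state '0' occurs in exactly those taxa and in no other taxon (including the outgroup).

Character 4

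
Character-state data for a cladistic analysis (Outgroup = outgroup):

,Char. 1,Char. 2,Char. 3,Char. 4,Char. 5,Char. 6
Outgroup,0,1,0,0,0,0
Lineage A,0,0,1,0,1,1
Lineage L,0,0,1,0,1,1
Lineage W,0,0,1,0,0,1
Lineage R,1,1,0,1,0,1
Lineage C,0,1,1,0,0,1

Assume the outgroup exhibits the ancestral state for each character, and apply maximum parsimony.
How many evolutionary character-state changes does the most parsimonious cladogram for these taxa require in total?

Character polarity is set by the outgroup: the derived state is whichever differs from the outgroup's state, so for Char. 2 the derived state is '0', and for the remaining characters it is '1'.
Char. 1 (derived state '1') is unique to Lineage R (autapomorphy; uninformative for grouping).
Only Lineage A, Lineage L, and Lineage W show the derived state '0' for Char. 2, supporting them as a clade.
Char. 3 (derived state '1') is shared by Lineage A, Lineage C, Lineage L, and Lineage W — a synapomorphy uniting that clade.
Char. 4 (derived state '1') is unique to Lineage R (autapomorphy; uninformative for grouping).
Char. 5: derived state '1' in Lineage A and Lineage L only — synapomorphy for {Lineage A, Lineage L}.
Char. 6 (derived state '1') is shared by all ingroup taxa — unites the whole ingroup.
Most parsimonious ingroup topology: ((((Lineage A,Lineage L),Lineage W),Lineage C),Lineage R).
Changes per character on this tree: Char. 1: 1; Char. 2: 1; Char. 3: 1; Char. 4: 1; Char. 5: 1; Char. 6: 1.
Total = 6.

6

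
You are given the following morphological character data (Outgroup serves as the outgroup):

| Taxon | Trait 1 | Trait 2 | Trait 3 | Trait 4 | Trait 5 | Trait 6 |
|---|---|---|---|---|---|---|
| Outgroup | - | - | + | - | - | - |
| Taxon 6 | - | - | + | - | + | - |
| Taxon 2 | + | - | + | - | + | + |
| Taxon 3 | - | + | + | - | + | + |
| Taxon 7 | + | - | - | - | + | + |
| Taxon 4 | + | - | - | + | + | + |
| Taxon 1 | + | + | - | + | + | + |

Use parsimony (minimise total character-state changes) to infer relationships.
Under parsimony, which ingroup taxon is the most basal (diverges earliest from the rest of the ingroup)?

Character polarity is set by the outgroup: the derived state is whichever differs from the outgroup's state, so for Trait 3 the derived state is '-', and for the remaining characters it is '+'.
Trait 1: derived state '+' in Taxon 1, Taxon 2, Taxon 4, and Taxon 7 only — synapomorphy for {Taxon 1, Taxon 2, Taxon 4, Taxon 7}.
Trait 2 groups Taxon 1 and Taxon 3, which is incompatible with the clades supported by the remaining characters; treating it as convergent (homoplasy) costs fewer steps than any alternative tree.
Trait 3: derived state '-' in Taxon 1, Taxon 4, and Taxon 7 only — synapomorphy for {Taxon 1, Taxon 4, Taxon 7}.
Only Taxon 1 and Taxon 4 show the derived state '+' for Trait 4, supporting them as a clade.
All ingroup taxa share the derived state '+' for Trait 5; it defines the ingroup but does not resolve relationships within it.
Trait 6 (derived state '+') is shared by Taxon 1, Taxon 2, Taxon 3, Taxon 4, and Taxon 7 — a synapomorphy uniting that clade.
Most parsimonious ingroup topology: (Taxon 6,((Taxon 2,(Taxon 7,(Taxon 4,Taxon 1))),Taxon 3)).
Taxon 6 is sister to the clade containing all other ingroup taxa, so it is the earliest-diverging (most basal) ingroup lineage.

Taxon 6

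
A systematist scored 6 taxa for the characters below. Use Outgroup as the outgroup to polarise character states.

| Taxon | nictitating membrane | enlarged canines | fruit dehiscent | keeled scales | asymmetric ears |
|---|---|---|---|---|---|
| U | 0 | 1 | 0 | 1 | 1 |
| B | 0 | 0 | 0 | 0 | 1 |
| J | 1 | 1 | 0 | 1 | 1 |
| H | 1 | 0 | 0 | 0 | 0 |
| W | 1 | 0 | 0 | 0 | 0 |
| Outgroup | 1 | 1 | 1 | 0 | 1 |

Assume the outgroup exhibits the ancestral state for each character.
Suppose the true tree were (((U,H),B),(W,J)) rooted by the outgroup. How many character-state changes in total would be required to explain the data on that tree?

Map each character onto (((U,H),B),(W,J)) (rooted by Outgroup) and count the minimum state changes it requires (Fitch parsimony):
nictitating membrane: 2; enlarged canines: 3; fruit dehiscent: 1; keeled scales: 2; asymmetric ears: 2.
Total tree length = 10.

10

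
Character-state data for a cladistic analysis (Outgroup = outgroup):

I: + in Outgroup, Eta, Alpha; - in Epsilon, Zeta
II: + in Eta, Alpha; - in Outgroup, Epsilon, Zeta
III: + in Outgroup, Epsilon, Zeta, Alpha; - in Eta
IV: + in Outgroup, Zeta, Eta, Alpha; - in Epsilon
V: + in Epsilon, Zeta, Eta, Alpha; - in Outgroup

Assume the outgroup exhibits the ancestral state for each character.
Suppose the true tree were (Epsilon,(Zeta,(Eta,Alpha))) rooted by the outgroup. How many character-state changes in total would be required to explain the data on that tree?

Map each character onto (Epsilon,(Zeta,(Eta,Alpha))) (rooted by Outgroup) and count the minimum state changes it requires (Fitch parsimony):
I: 2; II: 1; III: 1; IV: 1; V: 1.
Total tree length = 6.

6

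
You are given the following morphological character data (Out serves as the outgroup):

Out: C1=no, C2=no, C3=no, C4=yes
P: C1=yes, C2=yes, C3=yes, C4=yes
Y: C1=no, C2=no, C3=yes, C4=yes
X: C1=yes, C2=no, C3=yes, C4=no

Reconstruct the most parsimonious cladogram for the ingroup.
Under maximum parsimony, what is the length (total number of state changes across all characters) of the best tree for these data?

Character polarity is set by the outgroup: the derived state is whichever differs from the outgroup's state, so for C4 the derived state is 'no', and for the remaining characters it is 'yes'.
C1: derived state 'yes' in P and X only — synapomorphy for {P, X}.
C2 (derived state 'yes') is unique to P (autapomorphy; uninformative for grouping).
All ingroup taxa share the derived state 'yes' for C3; it defines the ingroup but does not resolve relationships within it.
C4 (derived state 'no') is unique to X (autapomorphy; uninformative for grouping).
Most parsimonious ingroup topology: (Y,(P,X)).
Changes per character on this tree: C1: 1; C2: 1; C3: 1; C4: 1.
Total = 4.

4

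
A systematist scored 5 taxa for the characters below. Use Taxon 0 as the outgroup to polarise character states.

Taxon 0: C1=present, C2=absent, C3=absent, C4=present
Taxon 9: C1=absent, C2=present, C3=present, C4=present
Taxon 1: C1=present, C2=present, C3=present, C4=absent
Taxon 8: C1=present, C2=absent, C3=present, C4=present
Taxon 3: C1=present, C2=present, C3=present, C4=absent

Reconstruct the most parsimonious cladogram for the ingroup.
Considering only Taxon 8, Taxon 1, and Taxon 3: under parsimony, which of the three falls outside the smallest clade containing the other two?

Taxon 8

Character polarity is set by the outgroup: the derived state is whichever differs from the outgroup's state, so for C1, C4 the derived state is 'absent', and for the remaining characters it is 'present'.
C1: derived state 'absent' in Taxon 9 only — an autapomorphy, so it tells us nothing about relationships among taxa.
C2: derived state 'present' in Taxon 1, Taxon 3, and Taxon 9 only — synapomorphy for {Taxon 1, Taxon 3, Taxon 9}.
C3 (derived state 'present') is shared by all ingroup taxa — unites the whole ingroup.
C4: derived state 'absent' in Taxon 1 and Taxon 3 only — synapomorphy for {Taxon 1, Taxon 3}.
Most parsimonious ingroup topology: ((Taxon 9,(Taxon 1,Taxon 3)),Taxon 8).
Taxon 1 and Taxon 3 share a more recent common ancestor with each other than either does with Taxon 8, so Taxon 8 is the least closely related of the three.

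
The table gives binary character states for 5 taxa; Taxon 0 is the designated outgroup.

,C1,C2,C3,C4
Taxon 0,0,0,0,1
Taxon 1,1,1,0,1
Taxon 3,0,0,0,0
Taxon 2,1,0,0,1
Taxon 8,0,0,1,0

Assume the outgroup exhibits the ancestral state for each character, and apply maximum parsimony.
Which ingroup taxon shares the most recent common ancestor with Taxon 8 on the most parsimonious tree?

Character polarity is set by the outgroup: the derived state is whichever differs from the outgroup's state, so for C4 the derived state is '0', and for the remaining characters it is '1'.
Only Taxon 1 and Taxon 2 show the derived state '1' for C1, supporting them as a clade.
C2 (derived state '1') is unique to Taxon 1 (autapomorphy; uninformative for grouping).
C3 (derived state '1') is unique to Taxon 8 (autapomorphy; uninformative for grouping).
Only Taxon 3 and Taxon 8 show the derived state '0' for C4, supporting them as a clade.
Most parsimonious ingroup topology: ((Taxon 1,Taxon 2),(Taxon 3,Taxon 8)).
Taxon 8 and Taxon 3 form a cherry on this tree, so they are sister taxa.

Taxon 3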